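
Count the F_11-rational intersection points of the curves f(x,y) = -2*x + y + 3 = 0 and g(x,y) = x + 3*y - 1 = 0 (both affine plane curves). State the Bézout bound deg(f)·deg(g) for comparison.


Common zeros: {(3, 3)}; count = 1; Bézout bound = 1.

deg(f) = 1, deg(g) = 1, so Bézout bound = 1.
Scan x ∈ F_11. For each x, list the y ∈ F_11 with f(x, y) ≡ 0 and those with g(x, y) ≡ 0 (mod 11); the common zeros in that column are the intersection.
  x = 0: f ≡ 0 at y ∈ {8}; g ≡ 0 at y ∈ {4}; common: ∅.
  x = 1: f ≡ 0 at y ∈ {10}; g ≡ 0 at y ∈ {0}; common: ∅.
  x = 2: f ≡ 0 at y ∈ {1}; g ≡ 0 at y ∈ {7}; common: ∅.
  x = 3: f ≡ 0 at y ∈ {3}; g ≡ 0 at y ∈ {3}; common: {3}.
  x = 4: f ≡ 0 at y ∈ {5}; g ≡ 0 at y ∈ {10}; common: ∅.
  x = 5: f ≡ 0 at y ∈ {7}; g ≡ 0 at y ∈ {6}; common: ∅.
  x = 6: f ≡ 0 at y ∈ {9}; g ≡ 0 at y ∈ {2}; common: ∅.
  x = 7: f ≡ 0 at y ∈ {0}; g ≡ 0 at y ∈ {9}; common: ∅.
  x = 8: f ≡ 0 at y ∈ {2}; g ≡ 0 at y ∈ {5}; common: ∅.
  x = 9: f ≡ 0 at y ∈ {4}; g ≡ 0 at y ∈ {1}; common: ∅.
  x = 10: f ≡ 0 at y ∈ {6}; g ≡ 0 at y ∈ {8}; common: ∅.
Collecting: common zeros = {(3, 3)}, so the count is 1.
Comparison with the Bézout bound: 1 ≤ 1 = deg(f)·deg(g), as expected for curves with no common component (the bound is attained).


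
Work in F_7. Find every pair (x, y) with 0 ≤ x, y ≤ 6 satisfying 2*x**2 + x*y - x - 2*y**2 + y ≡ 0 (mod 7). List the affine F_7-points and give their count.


Affine F_7-points: {(0, 0), (0, 4), (2, 1), (2, 4), (4, 0), (4, 6), (5, 1), (5, 2)}; count = 8.

For each of the 49 pairs (x, y) ∈ F_7², evaluate f(x, y) mod 7. Record the zeros.
  x = 0: [0↦0, 1↦6, 2↦1, 3↦6, 4↦0, 5↦4, 6↦4]  zeros at y ∈ {0, 4}
  x = 1: [0↦1, 1↦1, 2↦4, 3↦3, 4↦5, 5↦3, 6↦4]  zeros at y ∈ ∅
  x = 2: [0↦6, 1↦0, 2↦4, 3↦4, 4↦0, 5↦6, 6↦1]  zeros at y ∈ {1, 4}
  x = 3: [0↦1, 1↦3, 2↦1, 3↦2, 4↦6, 5↦6, 6↦2]  zeros at y ∈ ∅
  x = 4: [0↦0, 1↦3, 2↦2, 3↦4, 4↦2, 5↦3, 6↦0]  zeros at y ∈ {0, 6}
  x = 5: [0↦3, 1↦0, 2↦0, 3↦3, 4↦2, 5↦4, 6↦2]  zeros at y ∈ {1, 2}
  x = 6: [0↦3, 1↦1, 2↦2, 3↦6, 4↦6, 5↦2, 6↦1]  zeros at y ∈ ∅
Collecting zeros: affine points = {(0, 0), (0, 4), (2, 1), (2, 4), (4, 0), (4, 6), (5, 1), (5, 2)}.
Total count |C(F_7)_aff| = 8.


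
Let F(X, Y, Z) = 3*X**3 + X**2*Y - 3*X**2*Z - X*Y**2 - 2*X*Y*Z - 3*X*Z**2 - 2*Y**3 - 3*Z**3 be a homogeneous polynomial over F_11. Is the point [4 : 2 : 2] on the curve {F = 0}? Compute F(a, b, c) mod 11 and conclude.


F(4,2,2) ≡ 3 (mod 11); P is NOT on the curve.

Evaluate F(4, 2, 2) term-by-term (mod 11).
  3*X**3 ↦ 3·64·1·1 = 192
  X**2*Y ↦ 1·16·2·1 = 32
  -3*X**2*Z ↦ -3·16·1·2 = -96
  -X*Y**2 ↦ -1·4·4·1 = -16
  -2*X*Y*Z ↦ -2·4·2·2 = -32
  -3*X*Z**2 ↦ -3·4·1·4 = -48
  -2*Y**3 ↦ -2·1·8·1 = -16
  -3*Z**3 ↦ -3·1·1·8 = -24
Sum: F(4, 2, 2) = (192) + (32) + (-96) + (-16) + (-32) + (-48) + (-16) + (-24) = -8.
Reducing mod 11: -8 ≡ 3 (mod 11).
Since F(a, b, c) ≡ 3 ≠ 0 (mod 11), P does NOT lie on the curve.


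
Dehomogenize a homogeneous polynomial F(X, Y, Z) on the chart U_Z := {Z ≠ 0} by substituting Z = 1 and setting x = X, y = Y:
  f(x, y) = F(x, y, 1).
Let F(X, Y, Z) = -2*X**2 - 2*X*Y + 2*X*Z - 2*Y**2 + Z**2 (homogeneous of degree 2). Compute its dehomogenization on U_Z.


f(x, y) = -2*x**2 - 2*x*y + 2*x - 2*y**2 + 1

On U_Z we set Z = 1. Each monomial c·X^i·Y^j·Z^k in F becomes c·x^i·y^j·1^k = c·x^i·y^j.
Substituting Z = 1: F(X, Y, 1) = -2*x**2 - 2*x*y + 2*x - 2*y**2 + 1.
Note: deg(f) ≤ deg(F) = 2; strict inequality happens when F is divisible by Z (lost terms).


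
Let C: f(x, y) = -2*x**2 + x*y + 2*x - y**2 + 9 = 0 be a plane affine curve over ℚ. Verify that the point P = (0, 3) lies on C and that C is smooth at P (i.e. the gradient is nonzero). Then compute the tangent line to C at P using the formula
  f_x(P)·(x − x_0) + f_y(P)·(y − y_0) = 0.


Tangent line at P: 5*x - 6*y + 18 = 0.

Step 1: f(0, 3) = 0, so P lies on C.
Step 2: partial derivatives
  f_x(x, y) = -4*x + y + 2, f_y(x, y) = x - 2*y.
  f_x(P) = 5, f_y(P) = -6 (gradient nonzero, so P is smooth).
Step 3: tangent line at P: 5·(x − 0) + -6·(y − 3) = 0.
Expanding: 5*x - 6*y + 18 = 0.


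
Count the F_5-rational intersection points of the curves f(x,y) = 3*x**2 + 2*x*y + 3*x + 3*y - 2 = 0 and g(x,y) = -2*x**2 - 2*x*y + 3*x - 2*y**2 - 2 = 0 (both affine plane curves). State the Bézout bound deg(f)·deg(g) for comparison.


Common zeros: {(2, 2)}; count = 1; Bézout bound = 4.

deg(f) = 2, deg(g) = 2, so Bézout bound = 4.
Scan x ∈ F_5. For each x, list the y ∈ F_5 with f(x, y) ≡ 0 and those with g(x, y) ≡ 0 (mod 5); the common zeros in that column are the intersection.
  x = 0: f ≡ 0 at y ∈ {4}; g ≡ 0 at y ∈ {2, 3}; common: ∅.
  x = 1: f ≡ 0 at y ∈ ∅; g ≡ 0 at y ∈ {1, 3}; common: ∅.
  x = 2: f ≡ 0 at y ∈ {2}; g ≡ 0 at y ∈ {1, 2}; common: {2}.
  x = 3: f ≡ 0 at y ∈ {4}; g ≡ 0 at y ∈ ∅; common: ∅.
  x = 4: f ≡ 0 at y ∈ {2}; g ≡ 0 at y ∈ ∅; common: ∅.
Collecting: common zeros = {(2, 2)}, so the count is 1.
Comparison with the Bézout bound: 1 ≤ 4 = deg(f)·deg(g), as expected for curves with no common component (the affine F_5-count falls short of the bound because intersections may lie at infinity, over extension fields, or carry multiplicity).


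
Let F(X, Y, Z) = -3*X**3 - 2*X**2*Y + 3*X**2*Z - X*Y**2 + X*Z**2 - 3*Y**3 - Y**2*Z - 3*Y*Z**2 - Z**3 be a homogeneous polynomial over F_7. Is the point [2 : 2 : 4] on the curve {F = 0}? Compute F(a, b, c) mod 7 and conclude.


F(2,2,4) ≡ 0 (mod 7); P is on the curve.

Evaluate F(2, 2, 4) term-by-term (mod 7).
  -3*X**3 ↦ -3·8·1·1 = -24
  -2*X**2*Y ↦ -2·4·2·1 = -16
  3*X**2*Z ↦ 3·4·1·4 = 48
  -X*Y**2 ↦ -1·2·4·1 = -8
  X*Z**2 ↦ 1·2·1·16 = 32
  -3*Y**3 ↦ -3·1·8·1 = -24
  -Y**2*Z ↦ -1·1·4·4 = -16
  -3*Y*Z**2 ↦ -3·1·2·16 = -96
  -Z**3 ↦ -1·1·1·64 = -64
Sum: F(2, 2, 4) = (-24) + (-16) + (48) + (-8) + (32) + (-24) + (-16) + (-96) + (-64) = -168.
Reducing mod 7: -168 ≡ 0 (mod 7).
Since F(a, b, c) ≡ 0 (mod 7), P lies on the curve.


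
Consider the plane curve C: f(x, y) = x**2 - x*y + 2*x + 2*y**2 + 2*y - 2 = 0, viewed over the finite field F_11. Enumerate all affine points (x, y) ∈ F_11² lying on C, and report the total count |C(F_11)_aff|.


Affine F_11-points: {(0, 3), (0, 7), (1, 2), (1, 3), (4, 0), (4, 1), (5, 0), (5, 7), (6, 1), (10, 2)}; count = 10.

For each of the 121 pairs (x, y) ∈ F_11², evaluate f(x, y) mod 11. Record the zeros.
  x = 0: [0↦9, 1↦2, 2↦10, 3↦0, 4↦5, 5↦3, 6↦5, 7↦0, 8↦10, 9↦2, 10↦9]  zeros at y ∈ {3, 7}
  x = 1: [0↦1, 1↦4, 2↦0, 3↦0, 4↦4, 5↦1, 6↦2, 7↦7, 8↦5, 9↦7, 10↦2]  zeros at y ∈ {2, 3}
  x = 2: [0↦6, 1↦8, 2↦3, 3↦2, 4↦5, 5↦1, 6↦1, 7↦5, 8↦2, 9↦3, 10↦8]  zeros at y ∈ ∅
  x = 3: [0↦2, 1↦3, 2↦8, 3↦6, 4↦8, 5↦3, 6↦2, 7↦5, 8↦1, 9↦1, 10↦5]  zeros at y ∈ ∅
  x = 4: [0↦0, 1↦0, 2↦4, 3↦1, 4↦2, 5↦7, 6↦5, 7↦7, 8↦2, 9↦1, 10↦4]  zeros at y ∈ {0, 1}
  x = 5: [0↦0, 1↦10, 2↦2, 3↦9, 4↦9, 5↦2, 6↦10, 7↦0, 8↦5, 9↦3, 10↦5]  zeros at y ∈ {0, 7}
  x = 6: [0↦2, 1↦0, 2↦2, 3↦8, 4↦7, 5↦10, 6↦6, 7↦6, 8↦10, 9↦7, 10↦8]  zeros at y ∈ {1}
  x = 7: [0↦6, 1↦3, 2↦4, 3↦9, 4↦7, 5↦9, 6↦4, 7↦3, 8↦6, 9↦2, 10↦2]  zeros at y ∈ ∅
  x = 8: [0↦1, 1↦8, 2↦8, 3↦1, 4↦9, 5↦10, 6↦4, 7↦2, 8↦4, 9↦10, 10↦9]  zeros at y ∈ ∅
  x = 9: [0↦9, 1↦4, 2↦3, 3↦6, 4↦2, 5↦2, 6↦6, 7↦3, 8↦4, 9↦9, 10↦7]  zeros at y ∈ ∅
  x = 10: [0↦8, 1↦2, 2↦0, 3↦2, 4↦8, 5↦7, 6↦10, 7↦6, 8↦6, 9↦10, 10↦7]  zeros at y ∈ {2}
Collecting zeros: affine points = {(0, 3), (0, 7), (1, 2), (1, 3), (4, 0), (4, 1), (5, 0), (5, 7), (6, 1), (10, 2)}.
Total count |C(F_11)_aff| = 10.


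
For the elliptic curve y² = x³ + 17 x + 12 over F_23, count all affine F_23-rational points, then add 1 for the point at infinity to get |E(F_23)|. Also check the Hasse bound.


Affine points = {(0, 9), (0, 14), (2, 10), (2, 13), (4, 11), (4, 12), (6, 10), (6, 13), (8, 4), (8, 19), (10, 3), (10, 20), (11, 9), (11, 14), (12, 9), (12, 14), (14, 2), (14, 21), (15, 10), (15, 13), (17, 4), (17, 19), (18, 3), (18, 20), (19, 8), (19, 15), (20, 7), (20, 16), (21, 4), (21, 19)}; affine count = 30; |E(F_23)| = 31.

Discriminant check: Δ ∝ 4a³ + 27b² = 4·17³ + 27·12² = 4·4913 + 27·144 ≡ 11 (mod 23). Nonzero ⇒ E is nonsingular.
For each x ∈ F_23, compute rhs = x³ + 17·x + 12 mod 23, then count y ∈ F_23 with y² ≡ rhs.
  x = 0: rhs = 12, matching y values: 9, 14 (2 points).
  x = 1: rhs = 7, matching y values: none (0 points).
  x = 2: rhs = 8, matching y values: 10, 13 (2 points).
  x = 3: rhs = 21, matching y values: none (0 points).
  x = 4: rhs = 6, matching y values: 11, 12 (2 points).
  x = 5: rhs = 15, matching y values: none (0 points).
  x = 6: rhs = 8, matching y values: 10, 13 (2 points).
  x = 7: rhs = 14, matching y values: none (0 points).
  x = 8: rhs = 16, matching y values: 4, 19 (2 points).
  x = 9: rhs = 20, matching y values: none (0 points).
  x = 10: rhs = 9, matching y values: 3, 20 (2 points).
  x = 11: rhs = 12, matching y values: 9, 14 (2 points).
  x = 12: rhs = 12, matching y values: 9, 14 (2 points).
  x = 13: rhs = 15, matching y values: none (0 points).
  x = 14: rhs = 4, matching y values: 2, 21 (2 points).
  x = 15: rhs = 8, matching y values: 10, 13 (2 points).
  x = 16: rhs = 10, matching y values: none (0 points).
  x = 17: rhs = 16, matching y values: 4, 19 (2 points).
  x = 18: rhs = 9, matching y values: 3, 20 (2 points).
  x = 19: rhs = 18, matching y values: 8, 15 (2 points).
  x = 20: rhs = 3, matching y values: 7, 16 (2 points).
  x = 21: rhs = 16, matching y values: 4, 19 (2 points).
  x = 22: rhs = 17, matching y values: none (0 points).
Total affine count: 30.
Full point count |E(F_23)| = 30 + 1 = 31.
Hasse bound: |31 − (23+1)| = |7| = 7 ≤ 2√23 ≈ 9.5917 ✓.


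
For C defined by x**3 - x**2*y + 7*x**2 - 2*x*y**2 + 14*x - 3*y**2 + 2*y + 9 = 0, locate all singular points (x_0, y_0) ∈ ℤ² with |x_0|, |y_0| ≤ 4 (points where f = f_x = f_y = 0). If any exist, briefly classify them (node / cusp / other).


Singular points: {(-2, 1)}; classification: cusp.

Compute partial derivatives:
  f_x = 3*x**2 - 2*x*y + 14*x - 2*y**2 + 14.
  f_y = -x**2 - 4*x*y - 6*y + 2.
Scan x_0 ∈ {−4, ..., 4}. For each x_0, f_y(x_0, y) is a polynomial in y; find its integer roots y ∈ {−4, ..., 4}, then test f_x and f at those candidates.
  x = -4: f_y(-4, y) = 10*y - 14; no integer root y with |y| ≤ 4.
  x = -3: f_y(-3, y) = 6*y - 7; no integer root y with |y| ≤ 4.
  x = -2: f_y(-2, y) = 2*y - 2; vanishes at y ∈ {1}. (-2, 1): f_x = 0, f = 0 — SINGULAR.
  x = -1: f_y(-1, y) = 1 - 2*y; no integer root y with |y| ≤ 4.
  x = 0: f_y(0, y) = 2 - 6*y; no integer root y with |y| ≤ 4.
  x = 1: f_y(1, y) = 1 - 10*y; no integer root y with |y| ≤ 4.
  x = 2: f_y(2, y) = -14*y - 2; no integer root y with |y| ≤ 4.
  x = 3: f_y(3, y) = -18*y - 7; no integer root y with |y| ≤ 4.
  x = 4: f_y(4, y) = -22*y - 14; no integer root y with |y| ≤ 4.
Only singular point on the grid: (-2, 1).
Classify: substitute x = -2 + u, y = 1 + v and expand: f = u**3 - u**2*v - 2*u*v**2 + v**2.
No constant or linear terms (consistent with a singular point). Quadratic part: v**2. Cubic part: u**3 - u**2*v - 2*u*v**2.
The quadratic part v**2 is a perfect square, so there is a single (double) tangent line v = 0, i.e. y = 1. Restricting the cubic part to that line (v = 0) leaves u**3 ≠ 0, so f is not divisible by v and the branch is v² ≈ -u**3 to lowest order — this is a cusp.
Classification: cusp.


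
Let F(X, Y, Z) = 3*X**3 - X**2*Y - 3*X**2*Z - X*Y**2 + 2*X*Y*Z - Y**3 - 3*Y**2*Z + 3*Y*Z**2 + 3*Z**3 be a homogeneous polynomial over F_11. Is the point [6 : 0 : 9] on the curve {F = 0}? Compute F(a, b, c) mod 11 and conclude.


F(6,0,9) ≡ 4 (mod 11); P is NOT on the curve.

Evaluate F(6, 0, 9) term-by-term (mod 11).
  3*X**3 ↦ 3·216·1·1 = 648
  -X**2*Y ↦ -1·36·0·1 = 0
  -3*X**2*Z ↦ -3·36·1·9 = -972
  -X*Y**2 ↦ -1·6·0·1 = 0
  2*X*Y*Z ↦ 2·6·0·9 = 0
  -Y**3 ↦ -1·1·0·1 = 0
  -3*Y**2*Z ↦ -3·1·0·9 = 0
  3*Y*Z**2 ↦ 3·1·0·81 = 0
  3*Z**3 ↦ 3·1·1·729 = 2187
Sum: F(6, 0, 9) = (648) + (0) + (-972) + (0) + (0) + (0) + (0) + (0) + (2187) = 1863.
Reducing mod 11: 1863 ≡ 4 (mod 11).
Since F(a, b, c) ≡ 4 ≠ 0 (mod 11), P does NOT lie on the curve.


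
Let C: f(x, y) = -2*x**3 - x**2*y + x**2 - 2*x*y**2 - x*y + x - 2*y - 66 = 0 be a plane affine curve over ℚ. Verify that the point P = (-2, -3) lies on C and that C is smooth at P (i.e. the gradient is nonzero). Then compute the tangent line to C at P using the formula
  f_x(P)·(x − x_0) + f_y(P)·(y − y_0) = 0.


Tangent line at P: -54*x - 28*y - 192 = 0.

Step 1: f(-2, -3) = 0, so P lies on C.
Step 2: partial derivatives
  f_x(x, y) = -6*x**2 - 2*x*y + 2*x - 2*y**2 - y + 1, f_y(x, y) = -x**2 - 4*x*y - x - 2.
  f_x(P) = -54, f_y(P) = -28 (gradient nonzero, so P is smooth).
Step 3: tangent line at P: -54·(x − -2) + -28·(y − -3) = 0.
Expanding: -54*x - 28*y - 192 = 0.


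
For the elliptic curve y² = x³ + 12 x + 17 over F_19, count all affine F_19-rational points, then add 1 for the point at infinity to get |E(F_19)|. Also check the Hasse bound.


Affine points = {(0, 6), (0, 13), (1, 7), (1, 12), (2, 7), (2, 12), (3, 2), (3, 17), (6, 1), (6, 18), (7, 8), (7, 11), (8, 6), (8, 13), (10, 4), (10, 15), (11, 6), (11, 13), (15, 0), (16, 7), (16, 12), (17, 2), (17, 17), (18, 2), (18, 17)}; affine count = 25; |E(F_19)| = 26.

Discriminant check: Δ ∝ 4a³ + 27b² = 4·12³ + 27·17² = 4·1728 + 27·289 ≡ 9 (mod 19). Nonzero ⇒ E is nonsingular.
For each x ∈ F_19, compute rhs = x³ + 12·x + 17 mod 19, then count y ∈ F_19 with y² ≡ rhs.
  x = 0: rhs = 17, matching y values: 6, 13 (2 points).
  x = 1: rhs = 11, matching y values: 7, 12 (2 points).
  x = 2: rhs = 11, matching y values: 7, 12 (2 points).
  x = 3: rhs = 4, matching y values: 2, 17 (2 points).
  x = 4: rhs = 15, matching y values: none (0 points).
  x = 5: rhs = 12, matching y values: none (0 points).
  x = 6: rhs = 1, matching y values: 1, 18 (2 points).
  x = 7: rhs = 7, matching y values: 8, 11 (2 points).
  x = 8: rhs = 17, matching y values: 6, 13 (2 points).
  x = 9: rhs = 18, matching y values: none (0 points).
  x = 10: rhs = 16, matching y values: 4, 15 (2 points).
  x = 11: rhs = 17, matching y values: 6, 13 (2 points).
  x = 12: rhs = 8, matching y values: none (0 points).
  x = 13: rhs = 14, matching y values: none (0 points).
  x = 14: rhs = 3, matching y values: none (0 points).
  x = 15: rhs = 0, matching y values: 0 (1 points).
  x = 16: rhs = 11, matching y values: 7, 12 (2 points).
  x = 17: rhs = 4, matching y values: 2, 17 (2 points).
  x = 18: rhs = 4, matching y values: 2, 17 (2 points).
Total affine count: 25.
Full point count |E(F_19)| = 25 + 1 = 26.
Hasse bound: |26 − (19+1)| = |6| = 6 ≤ 2√19 ≈ 8.7178 ✓.


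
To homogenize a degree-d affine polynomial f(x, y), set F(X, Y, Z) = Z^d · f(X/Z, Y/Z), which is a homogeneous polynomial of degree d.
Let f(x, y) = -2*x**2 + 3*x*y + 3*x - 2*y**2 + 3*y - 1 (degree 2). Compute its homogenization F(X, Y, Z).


F(X, Y, Z) = -2*X**2 + 3*X*Y + 3*X*Z - 2*Y**2 + 3*Y*Z - Z**2

deg(f) = 2.
Substitute x = X/Z, y = Y/Z into f, then multiply by Z^2.
  monomial -2·x^2·y^0 ↦ -2·X^2·Y^0·Z^0.
  monomial 3·x^1·y^1 ↦ 3·X^1·Y^1·Z^0.
  monomial 3·x^1·y^0 ↦ 3·X^1·Y^0·Z^1.
  monomial -2·x^0·y^2 ↦ -2·X^0·Y^2·Z^0.
  monomial 3·x^0·y^1 ↦ 3·X^0·Y^1·Z^1.
  monomial -1·x^0·y^0 ↦ -1·X^0·Y^0·Z^2.
Collecting: F(X, Y, Z) = -2*X**2 + 3*X*Y + 3*X*Z - 2*Y**2 + 3*Y*Z - Z**2.


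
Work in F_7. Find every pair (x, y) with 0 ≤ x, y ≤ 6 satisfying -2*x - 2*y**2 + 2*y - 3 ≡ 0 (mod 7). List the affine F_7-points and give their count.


Affine F_7-points: {(0, 2), (0, 6), (2, 0), (2, 1), (3, 3), (3, 5), (4, 4)}; count = 7.

For each of the 49 pairs (x, y) ∈ F_7², evaluate f(x, y) mod 7. Record the zeros.
  x = 0: [0↦4, 1↦4, 2↦0, 3↦6, 4↦1, 5↦6, 6↦0]  zeros at y ∈ {2, 6}
  x = 1: [0↦2, 1↦2, 2↦5, 3↦4, 4↦6, 5↦4, 6↦5]  zeros at y ∈ ∅
  x = 2: [0↦0, 1↦0, 2↦3, 3↦2, 4↦4, 5↦2, 6↦3]  zeros at y ∈ {0, 1}
  x = 3: [0↦5, 1↦5, 2↦1, 3↦0, 4↦2, 5↦0, 6↦1]  zeros at y ∈ {3, 5}
  x = 4: [0↦3, 1↦3, 2↦6, 3↦5, 4↦0, 5↦5, 6↦6]  zeros at y ∈ {4}
  x = 5: [0↦1, 1↦1, 2↦4, 3↦3, 4↦5, 5↦3, 6↦4]  zeros at y ∈ ∅
  x = 6: [0↦6, 1↦6, 2↦2, 3↦1, 4↦3, 5↦1, 6↦2]  zeros at y ∈ ∅
Collecting zeros: affine points = {(0, 2), (0, 6), (2, 0), (2, 1), (3, 3), (3, 5), (4, 4)}.
Total count |C(F_7)_aff| = 7.


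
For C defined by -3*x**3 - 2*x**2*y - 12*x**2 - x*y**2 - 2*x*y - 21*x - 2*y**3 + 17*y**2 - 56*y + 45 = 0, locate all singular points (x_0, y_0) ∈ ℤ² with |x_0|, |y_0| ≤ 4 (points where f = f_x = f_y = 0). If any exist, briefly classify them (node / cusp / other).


Singular points: {(-2, 3)}; classification: cusp.

Compute partial derivatives:
  f_x = -9*x**2 - 4*x*y - 24*x - y**2 - 2*y - 21.
  f_y = -2*x**2 - 2*x*y - 2*x - 6*y**2 + 34*y - 56.
Scan x_0 ∈ {−4, ..., 4}. For each x_0, f_y(x_0, y) is a polynomial in y; find its integer roots y ∈ {−4, ..., 4}, then test f_x and f at those candidates.
  x = -4: f_y(-4, y) = -6*y**2 + 42*y - 80; no integer root y with |y| ≤ 4.
  x = -3: f_y(-3, y) = -6*y**2 + 40*y - 68; no integer root y with |y| ≤ 4.
  x = -2: f_y(-2, y) = -6*y**2 + 38*y - 60; vanishes at y ∈ {3}. (-2, 3): f_x = 0, f = 0 — SINGULAR.
  x = -1: f_y(-1, y) = -6*y**2 + 36*y - 56; no integer root y with |y| ≤ 4.
  x = 0: f_y(0, y) = -6*y**2 + 34*y - 56; no integer root y with |y| ≤ 4.
  x = 1: f_y(1, y) = -6*y**2 + 32*y - 60; no integer root y with |y| ≤ 4.
  x = 2: f_y(2, y) = -6*y**2 + 30*y - 68; no integer root y with |y| ≤ 4.
  x = 3: f_y(3, y) = -6*y**2 + 28*y - 80; no integer root y with |y| ≤ 4.
  x = 4: f_y(4, y) = -6*y**2 + 26*y - 96; no integer root y with |y| ≤ 4.
Only singular point on the grid: (-2, 3).
Classify: substitute x = -2 + u, y = 3 + v and expand: f = -3*u**3 - 2*u**2*v - u*v**2 - 2*v**3 + v**2.
No constant or linear terms (consistent with a singular point). Quadratic part: v**2. Cubic part: -3*u**3 - 2*u**2*v - u*v**2 - 2*v**3.
The quadratic part v**2 is a perfect square, so there is a single (double) tangent line v = 0, i.e. y = 3. Restricting the cubic part to that line (v = 0) leaves -3*u**3 ≠ 0, so f is not divisible by v and the branch is v² ≈ 3*u**3 to lowest order — this is a cusp.
Classification: cusp.


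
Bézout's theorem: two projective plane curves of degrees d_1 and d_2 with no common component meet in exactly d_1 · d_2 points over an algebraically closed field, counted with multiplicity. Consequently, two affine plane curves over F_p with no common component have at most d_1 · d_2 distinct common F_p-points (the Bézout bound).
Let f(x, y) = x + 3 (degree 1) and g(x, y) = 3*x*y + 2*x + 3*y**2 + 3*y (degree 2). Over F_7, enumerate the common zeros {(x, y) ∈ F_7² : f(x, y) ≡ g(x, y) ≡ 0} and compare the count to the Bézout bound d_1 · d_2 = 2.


Common zeros: ∅; count = 0; Bézout bound = 2.

deg(f) = 1, deg(g) = 2, so Bézout bound = 2.
Scan x ∈ F_7. For each x, list the y ∈ F_7 with f(x, y) ≡ 0 and those with g(x, y) ≡ 0 (mod 7); the common zeros in that column are the intersection.
  x = 0: f ≡ 0 at y ∈ ∅; g ≡ 0 at y ∈ {0, 6}; common: ∅.
  x = 1: f ≡ 0 at y ∈ ∅; g ≡ 0 at y ∈ ∅; common: ∅.
  x = 2: f ≡ 0 at y ∈ ∅; g ≡ 0 at y ∈ ∅; common: ∅.
  x = 3: f ≡ 0 at y ∈ ∅; g ≡ 0 at y ∈ {1, 2}; common: ∅.
  x = 4: f ≡ 0 at y ∈ {0, 1, 2, 3, 4, 5, 6}; g ≡ 0 at y ∈ ∅; common: ∅.
  x = 5: f ≡ 0 at y ∈ ∅; g ≡ 0 at y ∈ {3, 5}; common: ∅.
  x = 6: f ≡ 0 at y ∈ ∅; g ≡ 0 at y ∈ ∅; common: ∅.
Collecting: common zeros = ∅, so the count is 0.
Comparison with the Bézout bound: 0 ≤ 2 = deg(f)·deg(g), as expected for curves with no common component (the affine F_7-count falls short of the bound because intersections may lie at infinity, over extension fields, or carry multiplicity).


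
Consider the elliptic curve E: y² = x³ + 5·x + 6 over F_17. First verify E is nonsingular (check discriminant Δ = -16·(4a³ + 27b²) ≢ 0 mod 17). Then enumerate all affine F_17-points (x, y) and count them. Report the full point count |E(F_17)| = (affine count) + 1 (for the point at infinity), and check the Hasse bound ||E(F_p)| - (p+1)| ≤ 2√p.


Affine points = {(9, 7), (9, 10), (10, 6), (10, 11), (11, 7), (11, 10), (12, 3), (12, 14), (14, 7), (14, 10), (16, 0)}; affine count = 11; |E(F_17)| = 12.

Discriminant check: Δ ∝ 4a³ + 27b² = 4·5³ + 27·6² = 4·125 + 27·36 ≡ 10 (mod 17). Nonzero ⇒ E is nonsingular.
For each x ∈ F_17, compute rhs = x³ + 5·x + 6 mod 17, then count y ∈ F_17 with y² ≡ rhs.
  x = 0: rhs = 6, matching y values: none (0 points).
  x = 1: rhs = 12, matching y values: none (0 points).
  x = 2: rhs = 7, matching y values: none (0 points).
  x = 3: rhs = 14, matching y values: none (0 points).
  x = 4: rhs = 5, matching y values: none (0 points).
  x = 5: rhs = 3, matching y values: none (0 points).
  x = 6: rhs = 14, matching y values: none (0 points).
  x = 7: rhs = 10, matching y values: none (0 points).
  x = 8: rhs = 14, matching y values: none (0 points).
  x = 9: rhs = 15, matching y values: 7, 10 (2 points).
  x = 10: rhs = 2, matching y values: 6, 11 (2 points).
  x = 11: rhs = 15, matching y values: 7, 10 (2 points).
  x = 12: rhs = 9, matching y values: 3, 14 (2 points).
  x = 13: rhs = 7, matching y values: none (0 points).
  x = 14: rhs = 15, matching y values: 7, 10 (2 points).
  x = 15: rhs = 5, matching y values: none (0 points).
  x = 16: rhs = 0, matching y values: 0 (1 points).
Total affine count: 11.
Full point count |E(F_17)| = 11 + 1 = 12.
Hasse bound: |12 − (17+1)| = |-6| = 6 ≤ 2√17 ≈ 8.2462 ✓.


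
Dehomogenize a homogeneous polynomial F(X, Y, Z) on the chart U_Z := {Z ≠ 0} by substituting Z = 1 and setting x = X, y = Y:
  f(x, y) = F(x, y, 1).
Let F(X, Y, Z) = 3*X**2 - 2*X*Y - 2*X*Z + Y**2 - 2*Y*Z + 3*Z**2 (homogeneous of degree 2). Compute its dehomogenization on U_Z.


f(x, y) = 3*x**2 - 2*x*y - 2*x + y**2 - 2*y + 3

On U_Z we set Z = 1. Each monomial c·X^i·Y^j·Z^k in F becomes c·x^i·y^j·1^k = c·x^i·y^j.
Substituting Z = 1: F(X, Y, 1) = 3*x**2 - 2*x*y - 2*x + y**2 - 2*y + 3.
Note: deg(f) ≤ deg(F) = 2; strict inequality happens when F is divisible by Z (lost terms).


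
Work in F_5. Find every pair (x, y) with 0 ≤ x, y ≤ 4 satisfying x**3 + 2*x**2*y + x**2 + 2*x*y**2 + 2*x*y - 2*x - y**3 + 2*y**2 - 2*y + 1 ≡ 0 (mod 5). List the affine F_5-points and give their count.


Affine F_5-points: {(0, 1), (2, 2), (3, 1), (4, 1), (4, 3)}; count = 5.

For each of the 25 pairs (x, y) ∈ F_5², evaluate f(x, y) mod 5. Record the zeros.
  x = 0: [0↦1, 1↦0, 2↦2, 3↦1, 4↦1]  zeros at y ∈ {1}
  x = 1: [0↦1, 1↦1, 2↦3, 3↦1, 4↦4]  zeros at y ∈ ∅
  x = 2: [0↦4, 1↦4, 2↦0, 3↦1, 4↦1]  zeros at y ∈ {2}
  x = 3: [0↦1, 1↦0, 2↦4, 3↦2, 4↦3]  zeros at y ∈ {1}
  x = 4: [0↦3, 1↦0, 2↦1, 3↦0, 4↦1]  zeros at y ∈ {1, 3}
Collecting zeros: affine points = {(0, 1), (2, 2), (3, 1), (4, 1), (4, 3)}.
Total count |C(F_5)_aff| = 5.


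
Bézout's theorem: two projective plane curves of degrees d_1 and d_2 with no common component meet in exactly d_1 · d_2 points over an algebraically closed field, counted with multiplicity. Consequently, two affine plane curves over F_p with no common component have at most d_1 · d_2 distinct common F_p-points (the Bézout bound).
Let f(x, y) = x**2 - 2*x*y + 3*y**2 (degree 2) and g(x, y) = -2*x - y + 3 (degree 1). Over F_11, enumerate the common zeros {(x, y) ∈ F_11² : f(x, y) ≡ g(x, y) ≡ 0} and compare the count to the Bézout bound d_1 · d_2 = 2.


Common zeros: {(2, 10), (5, 4)}; count = 2; Bézout bound = 2.

deg(f) = 2, deg(g) = 1, so Bézout bound = 2.
Scan x ∈ F_11. For each x, list the y ∈ F_11 with f(x, y) ≡ 0 and those with g(x, y) ≡ 0 (mod 11); the common zeros in that column are the intersection.
  x = 0: f ≡ 0 at y ∈ {0}; g ≡ 0 at y ∈ {3}; common: ∅.
  x = 1: f ≡ 0 at y ∈ {3, 5}; g ≡ 0 at y ∈ {1}; common: ∅.
  x = 2: f ≡ 0 at y ∈ {6, 10}; g ≡ 0 at y ∈ {10}; common: {10}.
  x = 3: f ≡ 0 at y ∈ {4, 9}; g ≡ 0 at y ∈ {8}; common: ∅.
  x = 4: f ≡ 0 at y ∈ {1, 9}; g ≡ 0 at y ∈ {6}; common: ∅.
  x = 5: f ≡ 0 at y ∈ {3, 4}; g ≡ 0 at y ∈ {4}; common: {4}.
  x = 6: f ≡ 0 at y ∈ {7, 8}; g ≡ 0 at y ∈ {2}; common: ∅.
  x = 7: f ≡ 0 at y ∈ {2, 10}; g ≡ 0 at y ∈ {0}; common: ∅.
  x = 8: f ≡ 0 at y ∈ {2, 7}; g ≡ 0 at y ∈ {9}; common: ∅.
  x = 9: f ≡ 0 at y ∈ {1, 5}; g ≡ 0 at y ∈ {7}; common: ∅.
  x = 10: f ≡ 0 at y ∈ {6, 8}; g ≡ 0 at y ∈ {5}; common: ∅.
Collecting: common zeros = {(2, 10), (5, 4)}, so the count is 2.
Comparison with the Bézout bound: 2 ≤ 2 = deg(f)·deg(g), as expected for curves with no common component (the bound is attained).


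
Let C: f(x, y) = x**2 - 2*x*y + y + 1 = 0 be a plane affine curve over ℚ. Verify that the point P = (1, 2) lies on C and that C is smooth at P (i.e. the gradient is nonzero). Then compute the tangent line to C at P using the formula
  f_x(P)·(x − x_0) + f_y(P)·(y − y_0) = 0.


Tangent line at P: -2*x - y + 4 = 0.

Step 1: f(1, 2) = 0, so P lies on C.
Step 2: partial derivatives
  f_x(x, y) = 2*x - 2*y, f_y(x, y) = 1 - 2*x.
  f_x(P) = -2, f_y(P) = -1 (gradient nonzero, so P is smooth).
Step 3: tangent line at P: -2·(x − 1) + -1·(y − 2) = 0.
Expanding: -2*x - y + 4 = 0.


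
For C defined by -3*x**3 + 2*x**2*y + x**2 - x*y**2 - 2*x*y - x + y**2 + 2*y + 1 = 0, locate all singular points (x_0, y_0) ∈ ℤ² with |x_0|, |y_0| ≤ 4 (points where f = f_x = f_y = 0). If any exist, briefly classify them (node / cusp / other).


Singular points: {(0, -1)}; classification: node.

Compute partial derivatives:
  f_x = -9*x**2 + 4*x*y + 2*x - y**2 - 2*y - 1.
  f_y = 2*x**2 - 2*x*y - 2*x + 2*y + 2.
Scan x_0 ∈ {−4, ..., 4}. For each x_0, f_y(x_0, y) is a polynomial in y; find its integer roots y ∈ {−4, ..., 4}, then test f_x and f at those candidates.
  x = -4: f_y(-4, y) = 10*y + 42; no integer root y with |y| ≤ 4.
  x = -3: f_y(-3, y) = 8*y + 26; no integer root y with |y| ≤ 4.
  x = -2: f_y(-2, y) = 6*y + 14; no integer root y with |y| ≤ 4.
  x = -1: f_y(-1, y) = 4*y + 6; no integer root y with |y| ≤ 4.
  x = 0: f_y(0, y) = 2*y + 2; vanishes at y ∈ {-1}. (0, -1): f_x = 0, f = 0 — SINGULAR.
  x = 1: f_y(1, y) = 2; no integer root y with |y| ≤ 4.
  x = 2: f_y(2, y) = 6 - 2*y; vanishes at y ∈ {3}. (2, 3): f_x = -24 ≠ 0.
  x = 3: f_y(3, y) = 14 - 4*y; no integer root y with |y| ≤ 4.
  x = 4: f_y(4, y) = 26 - 6*y; no integer root y with |y| ≤ 4.
Only singular point on the grid: (0, -1).
Classify: substitute x = 0 + u, y = -1 + v and expand: f = -3*u**3 + 2*u**2*v - u**2 - u*v**2 + v**2.
No constant or linear terms (consistent with a singular point). Quadratic part: -u**2 + v**2. Cubic part: -3*u**3 + 2*u**2*v - u*v**2.
The quadratic part v**2 - u**2 = (v − u)(v + u) splits into two distinct linear factors, so there are two distinct tangent lines y − -1 = ±(x − 0) — this is a node (ordinary double point).
Classification: node.


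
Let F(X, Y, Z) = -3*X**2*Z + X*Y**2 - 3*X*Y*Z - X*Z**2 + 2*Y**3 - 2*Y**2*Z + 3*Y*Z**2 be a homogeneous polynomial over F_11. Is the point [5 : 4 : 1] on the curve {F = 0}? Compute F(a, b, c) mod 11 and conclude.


F(5,4,1) ≡ 4 (mod 11); P is NOT on the curve.

Evaluate F(5, 4, 1) term-by-term (mod 11).
  -3*X**2*Z ↦ -3·25·1·1 = -75
  X*Y**2 ↦ 1·5·16·1 = 80
  -3*X*Y*Z ↦ -3·5·4·1 = -60
  -X*Z**2 ↦ -1·5·1·1 = -5
  2*Y**3 ↦ 2·1·64·1 = 128
  -2*Y**2*Z ↦ -2·1·16·1 = -32
  3*Y*Z**2 ↦ 3·1·4·1 = 12
Sum: F(5, 4, 1) = (-75) + (80) + (-60) + (-5) + (128) + (-32) + (12) = 48.
Reducing mod 11: 48 ≡ 4 (mod 11).
Since F(a, b, c) ≡ 4 ≠ 0 (mod 11), P does NOT lie on the curve.


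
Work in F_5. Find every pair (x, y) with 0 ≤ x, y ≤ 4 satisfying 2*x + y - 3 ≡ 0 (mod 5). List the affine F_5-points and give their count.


Affine F_5-points: {(0, 3), (1, 1), (2, 4), (3, 2), (4, 0)}; count = 5.

For each of the 25 pairs (x, y) ∈ F_5², evaluate f(x, y) mod 5. Record the zeros.
  x = 0: [0↦2, 1↦3, 2↦4, 3↦0, 4↦1]  zeros at y ∈ {3}
  x = 1: [0↦4, 1↦0, 2↦1, 3↦2, 4↦3]  zeros at y ∈ {1}
  x = 2: [0↦1, 1↦2, 2↦3, 3↦4, 4↦0]  zeros at y ∈ {4}
  x = 3: [0↦3, 1↦4, 2↦0, 3↦1, 4↦2]  zeros at y ∈ {2}
  x = 4: [0↦0, 1↦1, 2↦2, 3↦3, 4↦4]  zeros at y ∈ {0}
Collecting zeros: affine points = {(0, 3), (1, 1), (2, 4), (3, 2), (4, 0)}.
Total count |C(F_5)_aff| = 5.


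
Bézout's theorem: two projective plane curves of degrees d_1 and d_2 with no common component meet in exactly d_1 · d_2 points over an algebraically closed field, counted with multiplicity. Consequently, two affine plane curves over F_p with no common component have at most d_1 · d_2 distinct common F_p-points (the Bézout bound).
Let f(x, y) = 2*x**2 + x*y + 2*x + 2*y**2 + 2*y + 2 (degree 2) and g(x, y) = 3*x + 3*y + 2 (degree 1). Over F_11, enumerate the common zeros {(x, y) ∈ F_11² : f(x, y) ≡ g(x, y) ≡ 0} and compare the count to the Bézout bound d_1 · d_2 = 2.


Common zeros: {(7, 7)}; count = 1; Bézout bound = 2.

deg(f) = 2, deg(g) = 1, so Bézout bound = 2.
Scan x ∈ F_11. For each x, list the y ∈ F_11 with f(x, y) ≡ 0 and those with g(x, y) ≡ 0 (mod 11); the common zeros in that column are the intersection.
  x = 0: f ≡ 0 at y ∈ ∅; g ≡ 0 at y ∈ {3}; common: ∅.
  x = 1: f ≡ 0 at y ∈ {1, 3}; g ≡ 0 at y ∈ {2}; common: ∅.
  x = 2: f ≡ 0 at y ∈ {3, 6}; g ≡ 0 at y ∈ {1}; common: ∅.
  x = 3: f ≡ 0 at y ∈ {1, 2}; g ≡ 0 at y ∈ {0}; common: ∅.
  x = 4: f ≡ 0 at y ∈ ∅; g ≡ 0 at y ∈ {10}; common: ∅.
  x = 5: f ≡ 0 at y ∈ {6, 7}; g ≡ 0 at y ∈ {9}; common: ∅.
  x = 6: f ≡ 0 at y ∈ {2, 5}; g ≡ 0 at y ∈ {8}; common: ∅.
  x = 7: f ≡ 0 at y ∈ {5, 7}; g ≡ 0 at y ∈ {7}; common: {7}.
  x = 8: f ≡ 0 at y ∈ ∅; g ≡ 0 at y ∈ {6}; common: ∅.
  x = 9: f ≡ 0 at y ∈ ∅; g ≡ 0 at y ∈ {5}; common: ∅.
  x = 10: f ≡ 0 at y ∈ ∅; g ≡ 0 at y ∈ {4}; common: ∅.
Collecting: common zeros = {(7, 7)}, so the count is 1.
Comparison with the Bézout bound: 1 ≤ 2 = deg(f)·deg(g), as expected for curves with no common component (the affine F_11-count falls short of the bound because intersections may lie at infinity, over extension fields, or carry multiplicity).


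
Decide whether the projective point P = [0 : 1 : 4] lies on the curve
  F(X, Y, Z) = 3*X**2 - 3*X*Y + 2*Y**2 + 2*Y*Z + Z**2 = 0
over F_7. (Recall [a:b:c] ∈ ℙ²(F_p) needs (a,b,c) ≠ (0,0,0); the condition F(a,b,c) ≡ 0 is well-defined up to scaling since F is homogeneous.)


F(0,1,4) ≡ 5 (mod 7); P is NOT on the curve.

Evaluate F(0, 1, 4) term-by-term (mod 7).
  3*X**2 ↦ 3·0·1·1 = 0
  -3*X*Y ↦ -3·0·1·1 = 0
  2*Y**2 ↦ 2·1·1·1 = 2
  2*Y*Z ↦ 2·1·1·4 = 8
  Z**2 ↦ 1·1·1·16 = 16
Sum: F(0, 1, 4) = (0) + (0) + (2) + (8) + (16) = 26.
Reducing mod 7: 26 ≡ 5 (mod 7).
Since F(a, b, c) ≡ 5 ≠ 0 (mod 7), P does NOT lie on the curve.


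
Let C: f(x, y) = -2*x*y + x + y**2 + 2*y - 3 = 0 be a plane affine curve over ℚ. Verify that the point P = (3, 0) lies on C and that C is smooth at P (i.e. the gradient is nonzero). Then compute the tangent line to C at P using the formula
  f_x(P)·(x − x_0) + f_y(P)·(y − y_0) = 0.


Tangent line at P: x - 4*y - 3 = 0.

Step 1: f(3, 0) = 0, so P lies on C.
Step 2: partial derivatives
  f_x(x, y) = 1 - 2*y, f_y(x, y) = -2*x + 2*y + 2.
  f_x(P) = 1, f_y(P) = -4 (gradient nonzero, so P is smooth).
Step 3: tangent line at P: 1·(x − 3) + -4·(y − 0) = 0.
Expanding: x - 4*y - 3 = 0.


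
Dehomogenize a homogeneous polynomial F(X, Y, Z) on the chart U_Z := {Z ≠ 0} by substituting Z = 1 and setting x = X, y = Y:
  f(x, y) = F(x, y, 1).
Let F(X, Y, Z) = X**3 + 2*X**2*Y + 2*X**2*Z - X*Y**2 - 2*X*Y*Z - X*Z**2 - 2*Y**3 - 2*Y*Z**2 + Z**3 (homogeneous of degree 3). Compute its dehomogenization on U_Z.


f(x, y) = x**3 + 2*x**2*y + 2*x**2 - x*y**2 - 2*x*y - x - 2*y**3 - 2*y + 1

On U_Z we set Z = 1. Each monomial c·X^i·Y^j·Z^k in F becomes c·x^i·y^j·1^k = c·x^i·y^j.
Substituting Z = 1: F(X, Y, 1) = x**3 + 2*x**2*y + 2*x**2 - x*y**2 - 2*x*y - x - 2*y**3 - 2*y + 1.
Note: deg(f) ≤ deg(F) = 3; strict inequality happens when F is divisible by Z (lost terms).


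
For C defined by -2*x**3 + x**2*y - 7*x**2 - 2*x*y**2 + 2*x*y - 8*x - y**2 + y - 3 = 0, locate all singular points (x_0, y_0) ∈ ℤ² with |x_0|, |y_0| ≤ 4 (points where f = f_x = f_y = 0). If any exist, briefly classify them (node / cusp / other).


Singular points: {(-1, 0)}; classification: node.

Compute partial derivatives:
  f_x = -6*x**2 + 2*x*y - 14*x - 2*y**2 + 2*y - 8.
  f_y = x**2 - 4*x*y + 2*x - 2*y + 1.
Scan x_0 ∈ {−4, ..., 4}. For each x_0, f_y(x_0, y) is a polynomial in y; find its integer roots y ∈ {−4, ..., 4}, then test f_x and f at those candidates.
  x = -4: f_y(-4, y) = 14*y + 9; no integer root y with |y| ≤ 4.
  x = -3: f_y(-3, y) = 10*y + 4; no integer root y with |y| ≤ 4.
  x = -2: f_y(-2, y) = 6*y + 1; no integer root y with |y| ≤ 4.
  x = -1: f_y(-1, y) = 2*y; vanishes at y ∈ {0}. (-1, 0): f_x = 0, f = 0 — SINGULAR.
  x = 0: f_y(0, y) = 1 - 2*y; no integer root y with |y| ≤ 4.
  x = 1: f_y(1, y) = 4 - 6*y; no integer root y with |y| ≤ 4.
  x = 2: f_y(2, y) = 9 - 10*y; no integer root y with |y| ≤ 4.
  x = 3: f_y(3, y) = 16 - 14*y; no integer root y with |y| ≤ 4.
  x = 4: f_y(4, y) = 25 - 18*y; no integer root y with |y| ≤ 4.
Only singular point on the grid: (-1, 0).
Classify: substitute x = -1 + u, y = 0 + v and expand: f = -2*u**3 + u**2*v - u**2 - 2*u*v**2 + v**2.
No constant or linear terms (consistent with a singular point). Quadratic part: -u**2 + v**2. Cubic part: -2*u**3 + u**2*v - 2*u*v**2.
The quadratic part v**2 - u**2 = (v − u)(v + u) splits into two distinct linear factors, so there are two distinct tangent lines y − 0 = ±(x − -1) — this is a node (ordinary double point).
Classification: node.


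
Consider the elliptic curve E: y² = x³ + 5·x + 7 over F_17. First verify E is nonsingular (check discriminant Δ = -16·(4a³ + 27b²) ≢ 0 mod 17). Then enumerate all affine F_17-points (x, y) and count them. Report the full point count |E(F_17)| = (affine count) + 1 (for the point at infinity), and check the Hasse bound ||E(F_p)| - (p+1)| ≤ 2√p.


Affine points = {(1, 8), (1, 9), (2, 5), (2, 12), (3, 7), (3, 10), (5, 2), (5, 15), (6, 7), (6, 10), (8, 7), (8, 10), (9, 4), (9, 13), (11, 4), (11, 13), (13, 5), (13, 12), (14, 4), (14, 13), (16, 1), (16, 16)}; affine count = 22; |E(F_17)| = 23.

Discriminant check: Δ ∝ 4a³ + 27b² = 4·5³ + 27·7² = 4·125 + 27·49 ≡ 4 (mod 17). Nonzero ⇒ E is nonsingular.
For each x ∈ F_17, compute rhs = x³ + 5·x + 7 mod 17, then count y ∈ F_17 with y² ≡ rhs.
  x = 0: rhs = 7, matching y values: none (0 points).
  x = 1: rhs = 13, matching y values: 8, 9 (2 points).
  x = 2: rhs = 8, matching y values: 5, 12 (2 points).
  x = 3: rhs = 15, matching y values: 7, 10 (2 points).
  x = 4: rhs = 6, matching y values: none (0 points).
  x = 5: rhs = 4, matching y values: 2, 15 (2 points).
  x = 6: rhs = 15, matching y values: 7, 10 (2 points).
  x = 7: rhs = 11, matching y values: none (0 points).
  x = 8: rhs = 15, matching y values: 7, 10 (2 points).
  x = 9: rhs = 16, matching y values: 4, 13 (2 points).
  x = 10: rhs = 3, matching y values: none (0 points).
  x = 11: rhs = 16, matching y values: 4, 13 (2 points).
  x = 12: rhs = 10, matching y values: none (0 points).
  x = 13: rhs = 8, matching y values: 5, 12 (2 points).
  x = 14: rhs = 16, matching y values: 4, 13 (2 points).
  x = 15: rhs = 6, matching y values: none (0 points).
  x = 16: rhs = 1, matching y values: 1, 16 (2 points).
Total affine count: 22.
Full point count |E(F_17)| = 22 + 1 = 23.
Hasse bound: |23 − (17+1)| = |5| = 5 ≤ 2√17 ≈ 8.2462 ✓.


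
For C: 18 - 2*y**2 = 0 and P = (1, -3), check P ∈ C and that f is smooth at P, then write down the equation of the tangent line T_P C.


Tangent line at P: 12*y + 36 = 0.

Step 1: f(1, -3) = 0, so P lies on C.
Step 2: partial derivatives
  f_x(x, y) = 0, f_y(x, y) = -4*y.
  f_x(P) = 0, f_y(P) = 12 (gradient nonzero, so P is smooth).
Step 3: tangent line at P: 0·(x − 1) + 12·(y − -3) = 0.
Expanding: 12*y + 36 = 0.


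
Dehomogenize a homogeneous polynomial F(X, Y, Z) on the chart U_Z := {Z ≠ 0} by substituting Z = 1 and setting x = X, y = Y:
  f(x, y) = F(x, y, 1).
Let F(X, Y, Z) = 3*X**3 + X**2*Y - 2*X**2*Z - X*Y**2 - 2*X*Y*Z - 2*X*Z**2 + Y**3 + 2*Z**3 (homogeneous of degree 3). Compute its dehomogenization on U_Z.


f(x, y) = 3*x**3 + x**2*y - 2*x**2 - x*y**2 - 2*x*y - 2*x + y**3 + 2

On U_Z we set Z = 1. Each monomial c·X^i·Y^j·Z^k in F becomes c·x^i·y^j·1^k = c·x^i·y^j.
Substituting Z = 1: F(X, Y, 1) = 3*x**3 + x**2*y - 2*x**2 - x*y**2 - 2*x*y - 2*x + y**3 + 2.
Note: deg(f) ≤ deg(F) = 3; strict inequality happens when F is divisible by Z (lost terms).


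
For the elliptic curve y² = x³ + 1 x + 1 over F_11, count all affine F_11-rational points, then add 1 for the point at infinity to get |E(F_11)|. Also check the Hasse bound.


Affine points = {(0, 1), (0, 10), (1, 5), (1, 6), (2, 0), (3, 3), (3, 8), (4, 5), (4, 6), (6, 5), (6, 6), (8, 2), (8, 9)}; affine count = 13; |E(F_11)| = 14.

Discriminant check: Δ ∝ 4a³ + 27b² = 4·1³ + 27·1² = 4·1 + 27·1 ≡ 9 (mod 11). Nonzero ⇒ E is nonsingular.
For each x ∈ F_11, compute rhs = x³ + 1·x + 1 mod 11, then count y ∈ F_11 with y² ≡ rhs.
  x = 0: rhs = 1, matching y values: 1, 10 (2 points).
  x = 1: rhs = 3, matching y values: 5, 6 (2 points).
  x = 2: rhs = 0, matching y values: 0 (1 points).
  x = 3: rhs = 9, matching y values: 3, 8 (2 points).
  x = 4: rhs = 3, matching y values: 5, 6 (2 points).
  x = 5: rhs = 10, matching y values: none (0 points).
  x = 6: rhs = 3, matching y values: 5, 6 (2 points).
  x = 7: rhs = 10, matching y values: none (0 points).
  x = 8: rhs = 4, matching y values: 2, 9 (2 points).
  x = 9: rhs = 2, matching y values: none (0 points).
  x = 10: rhs = 10, matching y values: none (0 points).
Total affine count: 13.
Full point count |E(F_11)| = 13 + 1 = 14.
Hasse bound: |14 − (11+1)| = |2| = 2 ≤ 2√11 ≈ 6.6332 ✓.


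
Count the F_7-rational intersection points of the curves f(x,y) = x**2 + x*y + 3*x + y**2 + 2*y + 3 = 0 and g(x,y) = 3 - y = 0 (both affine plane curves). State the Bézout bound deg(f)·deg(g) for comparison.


Common zeros: ∅; count = 0; Bézout bound = 2.

deg(f) = 2, deg(g) = 1, so Bézout bound = 2.
Scan x ∈ F_7. For each x, list the y ∈ F_7 with f(x, y) ≡ 0 and those with g(x, y) ≡ 0 (mod 7); the common zeros in that column are the intersection.
  x = 0: f ≡ 0 at y ∈ ∅; g ≡ 0 at y ∈ {3}; common: ∅.
  x = 1: f ≡ 0 at y ∈ {0, 4}; g ≡ 0 at y ∈ {3}; common: ∅.
  x = 2: f ≡ 0 at y ∈ ∅; g ≡ 0 at y ∈ {3}; common: ∅.
  x = 3: f ≡ 0 at y ∈ {0, 2}; g ≡ 0 at y ∈ {3}; common: ∅.
  x = 4: f ≡ 0 at y ∈ ∅; g ≡ 0 at y ∈ {3}; common: ∅.
  x = 5: f ≡ 0 at y ∈ ∅; g ≡ 0 at y ∈ {3}; common: ∅.
  x = 6: f ≡ 0 at y ∈ {2, 4}; g ≡ 0 at y ∈ {3}; common: ∅.
Collecting: common zeros = ∅, so the count is 0.
Comparison with the Bézout bound: 0 ≤ 2 = deg(f)·deg(g), as expected for curves with no common component (the affine F_7-count falls short of the bound because intersections may lie at infinity, over extension fields, or carry multiplicity).
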